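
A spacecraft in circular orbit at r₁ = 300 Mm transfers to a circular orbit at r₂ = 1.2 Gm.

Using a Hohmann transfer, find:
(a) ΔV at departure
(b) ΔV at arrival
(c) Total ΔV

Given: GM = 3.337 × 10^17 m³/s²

Convert to SI: r₁ = 300 Mm = 3e+08 m; r₂ = 1.2 Gm = 1.2e+09 m.
Transfer semi-major axis: a_t = (r₁ + r₂)/2 = (3e+08 + 1.2e+09)/2 = 7.5e+08 m.
Circular speeds: v₁ = √(GM/r₁) = 33351.7 m/s, v₂ = √(GM/r₂) = 16675.8 m/s.
Transfer speeds (vis-viva v² = GM(2/r − 1/a_t)): v₁ᵗ = 42186.9 m/s, v₂ᵗ = 10546.7 m/s.
(a) ΔV₁ = |v₁ᵗ − v₁| ≈ 8835 m/s = 8.835 km/s.
(b) ΔV₂ = |v₂ − v₂ᵗ| ≈ 6129 m/s = 6.129 km/s.
(c) ΔV_total = ΔV₁ + ΔV₂ ≈ 1.496e+04 m/s = 14.96 km/s.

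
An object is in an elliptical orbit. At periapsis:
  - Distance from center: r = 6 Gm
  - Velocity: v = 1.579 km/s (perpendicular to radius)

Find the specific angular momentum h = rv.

Convert to SI: r = 6 Gm = 6e+09 m; v = 1.579 km/s = 1579 m/s.
With v perpendicular to r, h = r · v.
h = 6e+09 · 1579 m²/s ≈ 9.474e+12 m²/s.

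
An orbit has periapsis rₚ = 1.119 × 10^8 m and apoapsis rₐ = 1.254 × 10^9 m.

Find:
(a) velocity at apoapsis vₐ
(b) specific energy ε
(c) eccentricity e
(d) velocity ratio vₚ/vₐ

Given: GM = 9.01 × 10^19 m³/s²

(a) With a = (rₚ + rₐ)/2 = 6.8295e+08 m, vₐ = √(GM (2/rₐ − 1/a)) = √(9.01e+19 · (2/1.254e+09 − 1/6.8295e+08)) m/s ≈ 1.085e+05 m/s
(b) With a = (rₚ + rₐ)/2 = 6.8295e+08 m, ε = −GM/(2a) = −9.01e+19/(2 · 6.8295e+08) J/kg ≈ -6.596e+10 J/kg
(c) e = (rₐ − rₚ)/(rₐ + rₚ) = (1.254e+09 − 1.119e+08)/(1.254e+09 + 1.119e+08) ≈ 0.8362
(d) Conservation of angular momentum (rₚvₚ = rₐvₐ) gives vₚ/vₐ = rₐ/rₚ = 1.254e+09/1.119e+08 ≈ 11.21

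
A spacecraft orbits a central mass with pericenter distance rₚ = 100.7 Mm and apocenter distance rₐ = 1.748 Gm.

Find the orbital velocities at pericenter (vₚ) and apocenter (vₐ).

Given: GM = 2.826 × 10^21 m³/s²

Convert to SI: rₚ = 100.7 Mm = 1.007e+08 m; rₐ = 1.748 Gm = 1.748e+09 m.
Use the vis-viva equation v² = GM(2/r − 1/a) with a = (rₚ + rₐ)/2 = (1.007e+08 + 1.748e+09)/2 = 9.2435e+08 m.
vₚ = √(GM · (2/rₚ − 1/a)) = √(2.826e+21 · (2/1.007e+08 − 1/9.2435e+08)) m/s ≈ 7.285e+06 m/s = 7285 km/s.
vₐ = √(GM · (2/rₐ − 1/a)) = √(2.826e+21 · (2/1.748e+09 − 1/9.2435e+08)) m/s ≈ 4.197e+05 m/s = 419.7 km/s.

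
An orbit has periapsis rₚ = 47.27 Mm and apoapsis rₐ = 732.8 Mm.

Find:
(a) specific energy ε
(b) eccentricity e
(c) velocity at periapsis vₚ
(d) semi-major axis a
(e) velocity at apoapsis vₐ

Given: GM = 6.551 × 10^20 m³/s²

Convert to SI: rₚ = 47.27 Mm = 4.727e+07 m; rₐ = 732.8 Mm = 7.328e+08 m.
(a) With a = (rₚ + rₐ)/2 = 3.90035e+08 m, ε = −GM/(2a) = −6.551e+20/(2 · 3.90035e+08) J/kg ≈ -8.398e+11 J/kg
(b) e = (rₐ − rₚ)/(rₐ + rₚ) = (7.328e+08 − 4.727e+07)/(7.328e+08 + 4.727e+07) ≈ 0.8788
(c) With a = (rₚ + rₐ)/2 = 3.90035e+08 m, vₚ = √(GM (2/rₚ − 1/a)) = √(6.551e+20 · (2/4.727e+07 − 1/3.90035e+08)) m/s ≈ 5.103e+06 m/s
(d) a = (rₚ + rₐ)/2 = (4.727e+07 + 7.328e+08)/2 ≈ 3.9e+08 m
(e) With a = (rₚ + rₐ)/2 = 3.90035e+08 m, vₐ = √(GM (2/rₐ − 1/a)) = √(6.551e+20 · (2/7.328e+08 − 1/3.90035e+08)) m/s ≈ 3.292e+05 m/s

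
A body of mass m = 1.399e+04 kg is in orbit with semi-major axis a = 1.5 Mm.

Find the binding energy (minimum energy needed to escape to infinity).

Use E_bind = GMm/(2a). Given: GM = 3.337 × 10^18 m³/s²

Convert to SI: a = 1.5 Mm = 1.5e+06 m.
Total orbital energy is E = −GMm/(2a); binding energy is E_bind = −E = GMm/(2a).
E_bind = 3.337e+18 · 1.399e+04 / (2 · 1.5e+06) J ≈ 1.556e+16 J = 15.56 PJ.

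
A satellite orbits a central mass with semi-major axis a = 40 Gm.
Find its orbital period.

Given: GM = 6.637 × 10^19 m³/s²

Convert to SI: a = 40 Gm = 4e+10 m.
Kepler's third law: T = 2π √(a³ / GM).
Substituting a = 4e+10 m and GM = 6.637e+19 m³/s²:
T = 2π √((4e+10)³ / 6.637e+19) s
T ≈ 6.17e+06 s = 71.41 days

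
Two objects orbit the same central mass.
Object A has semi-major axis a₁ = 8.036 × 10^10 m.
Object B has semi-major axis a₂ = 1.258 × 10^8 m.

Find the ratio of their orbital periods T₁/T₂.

From Kepler's third law, (T₁/T₂)² = (a₁/a₂)³, so T₁/T₂ = (a₁/a₂)^(3/2).
a₁/a₂ = 8.036e+10 / 1.258e+08 = 638.792.
T₁/T₂ = (638.792)^(3/2) ≈ 1.615e+04.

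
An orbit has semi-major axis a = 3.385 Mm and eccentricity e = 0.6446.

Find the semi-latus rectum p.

Convert to SI: a = 3.385 Mm = 3.385e+06 m.
p = a (1 − e²).
p = 3.385e+06 · (1 − (0.6446)²) = 3.385e+06 · 0.584491 ≈ 1.979e+06 m = 1.979 Mm.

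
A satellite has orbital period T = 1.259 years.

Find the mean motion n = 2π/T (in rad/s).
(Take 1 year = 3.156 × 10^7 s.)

Convert to SI: T = 1.259 years = 3.9734e+07 s.
n = 2π / T.
n = 2π / 3.9734e+07 s ≈ 1.581e-07 rad/s.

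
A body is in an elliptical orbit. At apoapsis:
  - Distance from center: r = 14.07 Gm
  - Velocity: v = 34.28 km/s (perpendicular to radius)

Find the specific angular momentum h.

Convert to SI: r = 14.07 Gm = 1.407e+10 m; v = 34.28 km/s = 34280 m/s.
With v perpendicular to r, h = r · v.
h = 1.407e+10 · 34280 m²/s ≈ 4.823e+14 m²/s.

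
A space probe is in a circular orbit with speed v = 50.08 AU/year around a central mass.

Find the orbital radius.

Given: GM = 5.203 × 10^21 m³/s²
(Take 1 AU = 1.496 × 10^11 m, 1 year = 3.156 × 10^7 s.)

Convert to SI: v = 50.08 AU/year = 237388 m/s.
For a circular orbit, v² = GM / r, so r = GM / v².
r = 5.203e+21 / (237388)² m ≈ 9.233e+10 m = 0.6172 AU.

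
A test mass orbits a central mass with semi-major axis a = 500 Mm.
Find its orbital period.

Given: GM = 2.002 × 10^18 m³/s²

Convert to SI: a = 500 Mm = 5e+08 m.
Kepler's third law: T = 2π √(a³ / GM).
Substituting a = 5e+08 m and GM = 2.002e+18 m³/s²:
T = 2π √((5e+08)³ / 2.002e+18) s
T ≈ 4.965e+04 s = 13.79 hours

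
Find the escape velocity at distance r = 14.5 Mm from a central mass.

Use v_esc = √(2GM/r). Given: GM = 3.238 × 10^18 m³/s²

Convert to SI: r = 14.5 Mm = 1.45e+07 m.
Escape velocity comes from setting total energy to zero: ½v² − GM/r = 0 ⇒ v_esc = √(2GM / r).
v_esc = √(2 · 3.238e+18 / 1.45e+07) m/s ≈ 6.683e+05 m/s = 668.3 km/s.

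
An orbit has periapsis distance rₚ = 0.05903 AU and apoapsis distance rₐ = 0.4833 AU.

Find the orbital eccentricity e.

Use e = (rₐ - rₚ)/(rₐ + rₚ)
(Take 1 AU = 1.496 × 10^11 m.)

Convert to SI: rₚ = 0.05903 AU = 8.83089e+09 m; rₐ = 0.4833 AU = 7.23017e+10 m.
e = (rₐ − rₚ) / (rₐ + rₚ).
e = (7.23017e+10 − 8.83089e+09) / (7.23017e+10 + 8.83089e+09) = 6.34708e+10 / 8.11326e+10 ≈ 0.7823.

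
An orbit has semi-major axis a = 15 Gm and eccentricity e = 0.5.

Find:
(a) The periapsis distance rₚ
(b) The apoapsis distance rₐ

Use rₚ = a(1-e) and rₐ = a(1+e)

Convert to SI: a = 15 Gm = 1.5e+10 m.
(a) rₚ = a(1 − e) = 1.5e+10 · (1 − 0.5) = 1.5e+10 · 0.5 ≈ 7.5e+09 m = 7.5 Gm.
(b) rₐ = a(1 + e) = 1.5e+10 · (1 + 0.5) = 1.5e+10 · 1.5 ≈ 2.25e+10 m = 22.5 Gm.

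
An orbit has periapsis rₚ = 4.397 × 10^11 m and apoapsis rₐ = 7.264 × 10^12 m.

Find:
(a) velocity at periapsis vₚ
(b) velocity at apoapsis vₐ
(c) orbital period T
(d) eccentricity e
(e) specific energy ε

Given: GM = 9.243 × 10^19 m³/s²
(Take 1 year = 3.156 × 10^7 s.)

(a) With a = (rₚ + rₐ)/2 = 3.85185e+12 m, vₚ = √(GM (2/rₚ − 1/a)) = √(9.243e+19 · (2/4.397e+11 − 1/3.85185e+12)) m/s ≈ 1.991e+04 m/s
(b) With a = (rₚ + rₐ)/2 = 3.85185e+12 m, vₐ = √(GM (2/rₐ − 1/a)) = √(9.243e+19 · (2/7.264e+12 − 1/3.85185e+12)) m/s ≈ 1205 m/s
(c) With a = (rₚ + rₐ)/2 = 3.85185e+12 m, T = 2π √(a³/GM) = 2π √((3.85185e+12)³/9.243e+19) s ≈ 4.941e+09 s
(d) e = (rₐ − rₚ)/(rₐ + rₚ) = (7.264e+12 − 4.397e+11)/(7.264e+12 + 4.397e+11) ≈ 0.8858
(e) With a = (rₚ + rₐ)/2 = 3.85185e+12 m, ε = −GM/(2a) = −9.243e+19/(2 · 3.85185e+12) J/kg ≈ -1.2e+07 J/kg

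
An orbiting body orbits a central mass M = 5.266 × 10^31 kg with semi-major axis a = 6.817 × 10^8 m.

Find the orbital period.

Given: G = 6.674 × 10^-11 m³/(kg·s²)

GM = G · M = 6.674e-11 · 5.266e+31 = 3.51453e+21 m³/s².
Kepler's third law: T = 2π √(a³ / GM).
Substituting a = 6.817e+08 m and GM = 3.51453e+21 m³/s²:
T = 2π √((6.817e+08)³ / 3.51453e+21) s
T ≈ 1886 s = 31.44 minutes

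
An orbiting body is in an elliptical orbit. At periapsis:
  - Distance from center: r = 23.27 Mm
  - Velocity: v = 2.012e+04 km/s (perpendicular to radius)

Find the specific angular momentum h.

Convert to SI: r = 23.27 Mm = 2.327e+07 m; v = 2.012e+04 km/s = 2.012e+07 m/s.
With v perpendicular to r, h = r · v.
h = 2.327e+07 · 2.012e+07 m²/s ≈ 4.682e+14 m²/s.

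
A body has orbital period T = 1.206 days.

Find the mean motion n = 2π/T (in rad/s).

Convert to SI: T = 1.206 days = 104198 s.
n = 2π / T.
n = 2π / 104198 s ≈ 6.03e-05 rad/s.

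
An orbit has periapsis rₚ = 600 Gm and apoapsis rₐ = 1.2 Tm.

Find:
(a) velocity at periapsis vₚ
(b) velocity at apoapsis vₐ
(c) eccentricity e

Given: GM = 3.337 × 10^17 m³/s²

Convert to SI: rₚ = 600 Gm = 6e+11 m; rₐ = 1.2 Tm = 1.2e+12 m.
(a) With a = (rₚ + rₐ)/2 = 9e+11 m, vₚ = √(GM (2/rₚ − 1/a)) = √(3.337e+17 · (2/6e+11 − 1/9e+11)) m/s ≈ 861.1 m/s
(b) With a = (rₚ + rₐ)/2 = 9e+11 m, vₐ = √(GM (2/rₐ − 1/a)) = √(3.337e+17 · (2/1.2e+12 − 1/9e+11)) m/s ≈ 430.6 m/s
(c) e = (rₐ − rₚ)/(rₐ + rₚ) = (1.2e+12 − 6e+11)/(1.2e+12 + 6e+11) ≈ 0.3333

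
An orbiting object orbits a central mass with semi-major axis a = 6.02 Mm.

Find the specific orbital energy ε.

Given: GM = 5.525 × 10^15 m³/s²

Convert to SI: a = 6.02 Mm = 6.02e+06 m.
ε = −GM / (2a).
ε = −5.525e+15 / (2 · 6.02e+06) J/kg ≈ -4.589e+08 J/kg = -458.9 MJ/kg.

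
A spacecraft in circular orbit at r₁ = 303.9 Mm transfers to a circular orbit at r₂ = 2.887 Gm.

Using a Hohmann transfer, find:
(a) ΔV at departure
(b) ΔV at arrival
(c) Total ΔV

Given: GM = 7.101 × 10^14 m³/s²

Convert to SI: r₁ = 303.9 Mm = 3.039e+08 m; r₂ = 2.887 Gm = 2.887e+09 m.
Transfer semi-major axis: a_t = (r₁ + r₂)/2 = (3.039e+08 + 2.887e+09)/2 = 1.59545e+09 m.
Circular speeds: v₁ = √(GM/r₁) = 1528.6 m/s, v₂ = √(GM/r₂) = 495.948 m/s.
Transfer speeds (vis-viva v² = GM(2/r − 1/a_t)): v₁ᵗ = 2056.25 m/s, v₂ᵗ = 216.451 m/s.
(a) ΔV₁ = |v₁ᵗ − v₁| ≈ 527.6 m/s = 527.6 m/s.
(b) ΔV₂ = |v₂ − v₂ᵗ| ≈ 279.5 m/s = 279.5 m/s.
(c) ΔV_total = ΔV₁ + ΔV₂ ≈ 807.1 m/s = 807.1 m/s.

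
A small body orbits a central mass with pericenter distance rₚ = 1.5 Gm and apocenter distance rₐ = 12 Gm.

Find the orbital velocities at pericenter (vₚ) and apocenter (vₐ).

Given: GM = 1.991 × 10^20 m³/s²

Convert to SI: rₚ = 1.5 Gm = 1.5e+09 m; rₐ = 12 Gm = 1.2e+10 m.
Use the vis-viva equation v² = GM(2/r − 1/a) with a = (rₚ + rₐ)/2 = (1.5e+09 + 1.2e+10)/2 = 6.75e+09 m.
vₚ = √(GM · (2/rₚ − 1/a)) = √(1.991e+20 · (2/1.5e+09 − 1/6.75e+09)) m/s ≈ 4.858e+05 m/s = 485.8 km/s.
vₐ = √(GM · (2/rₐ − 1/a)) = √(1.991e+20 · (2/1.2e+10 − 1/6.75e+09)) m/s ≈ 6.072e+04 m/s = 60.72 km/s.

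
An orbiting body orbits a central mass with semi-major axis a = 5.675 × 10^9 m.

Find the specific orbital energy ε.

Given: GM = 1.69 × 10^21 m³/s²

ε = −GM / (2a).
ε = −1.69e+21 / (2 · 5.675e+09) J/kg ≈ -1.489e+11 J/kg = -148.9 GJ/kg.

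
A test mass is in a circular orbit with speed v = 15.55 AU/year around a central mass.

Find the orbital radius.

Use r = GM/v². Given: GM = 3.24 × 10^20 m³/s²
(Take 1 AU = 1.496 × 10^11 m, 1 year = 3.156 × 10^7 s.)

Convert to SI: v = 15.55 AU/year = 73709.8 m/s.
For a circular orbit, v² = GM / r, so r = GM / v².
r = 3.24e+20 / (73709.8)² m ≈ 5.963e+10 m = 0.3986 AU.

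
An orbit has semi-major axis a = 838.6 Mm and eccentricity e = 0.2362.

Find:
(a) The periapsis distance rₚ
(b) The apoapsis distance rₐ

Convert to SI: a = 838.6 Mm = 8.386e+08 m.
(a) rₚ = a(1 − e) = 8.386e+08 · (1 − 0.2362) = 8.386e+08 · 0.7638 ≈ 6.405e+08 m = 640.5 Mm.
(b) rₐ = a(1 + e) = 8.386e+08 · (1 + 0.2362) = 8.386e+08 · 1.2362 ≈ 1.037e+09 m = 1.037 Gm.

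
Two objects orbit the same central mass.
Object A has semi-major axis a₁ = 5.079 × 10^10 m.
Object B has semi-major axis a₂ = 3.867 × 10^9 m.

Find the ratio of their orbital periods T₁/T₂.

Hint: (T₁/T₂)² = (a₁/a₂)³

From Kepler's third law, (T₁/T₂)² = (a₁/a₂)³, so T₁/T₂ = (a₁/a₂)^(3/2).
a₁/a₂ = 5.079e+10 / 3.867e+09 = 13.1342.
T₁/T₂ = (13.1342)^(3/2) ≈ 47.6.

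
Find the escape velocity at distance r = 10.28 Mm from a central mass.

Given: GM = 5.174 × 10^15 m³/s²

Convert to SI: r = 10.28 Mm = 1.028e+07 m.
Escape velocity comes from setting total energy to zero: ½v² − GM/r = 0 ⇒ v_esc = √(2GM / r).
v_esc = √(2 · 5.174e+15 / 1.028e+07) m/s ≈ 3.173e+04 m/s = 31.73 km/s.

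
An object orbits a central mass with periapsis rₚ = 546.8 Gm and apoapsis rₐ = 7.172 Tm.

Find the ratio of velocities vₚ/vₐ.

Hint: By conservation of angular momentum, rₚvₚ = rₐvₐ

Convert to SI: rₚ = 546.8 Gm = 5.468e+11 m; rₐ = 7.172 Tm = 7.172e+12 m.
Conservation of angular momentum gives rₚvₚ = rₐvₐ, so vₚ/vₐ = rₐ/rₚ.
vₚ/vₐ = 7.172e+12 / 5.468e+11 ≈ 13.12.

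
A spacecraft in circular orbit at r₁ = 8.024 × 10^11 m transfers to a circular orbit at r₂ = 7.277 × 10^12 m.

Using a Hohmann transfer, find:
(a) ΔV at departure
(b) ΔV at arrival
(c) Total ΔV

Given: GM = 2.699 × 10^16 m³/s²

Transfer semi-major axis: a_t = (r₁ + r₂)/2 = (8.024e+11 + 7.277e+12)/2 = 4.0397e+12 m.
Circular speeds: v₁ = √(GM/r₁) = 183.403 m/s, v₂ = √(GM/r₂) = 60.9011 m/s.
Transfer speeds (vis-viva v² = GM(2/r − 1/a_t)): v₁ᵗ = 246.154 m/s, v₂ᵗ = 27.1423 m/s.
(a) ΔV₁ = |v₁ᵗ − v₁| ≈ 62.75 m/s = 62.75 m/s.
(b) ΔV₂ = |v₂ − v₂ᵗ| ≈ 33.76 m/s = 33.76 m/s.
(c) ΔV_total = ΔV₁ + ΔV₂ ≈ 96.51 m/s = 96.51 m/s.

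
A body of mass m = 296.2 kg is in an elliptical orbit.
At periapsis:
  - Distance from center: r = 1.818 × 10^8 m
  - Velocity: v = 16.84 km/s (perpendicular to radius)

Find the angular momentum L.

Convert to SI: v = 16.84 km/s = 16840 m/s.
Since v is perpendicular to r, L = m · v · r.
L = 296.2 · 16840 · 1.818e+08 kg·m²/s ≈ 9.068e+14 kg·m²/s.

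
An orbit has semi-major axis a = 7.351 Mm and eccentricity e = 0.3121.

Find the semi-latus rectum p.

Convert to SI: a = 7.351 Mm = 7.351e+06 m.
p = a (1 − e²).
p = 7.351e+06 · (1 − (0.3121)²) = 7.351e+06 · 0.902594 ≈ 6.635e+06 m = 6.635 Mm.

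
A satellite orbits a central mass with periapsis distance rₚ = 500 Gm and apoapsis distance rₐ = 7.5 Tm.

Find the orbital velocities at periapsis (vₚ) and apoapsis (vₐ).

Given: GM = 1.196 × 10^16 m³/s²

Convert to SI: rₚ = 500 Gm = 5e+11 m; rₐ = 7.5 Tm = 7.5e+12 m.
Use the vis-viva equation v² = GM(2/r − 1/a) with a = (rₚ + rₐ)/2 = (5e+11 + 7.5e+12)/2 = 4e+12 m.
vₚ = √(GM · (2/rₚ − 1/a)) = √(1.196e+16 · (2/5e+11 − 1/4e+12)) m/s ≈ 211.8 m/s = 211.8 m/s.
vₐ = √(GM · (2/rₐ − 1/a)) = √(1.196e+16 · (2/7.5e+12 − 1/4e+12)) m/s ≈ 14.12 m/s = 14.12 m/s.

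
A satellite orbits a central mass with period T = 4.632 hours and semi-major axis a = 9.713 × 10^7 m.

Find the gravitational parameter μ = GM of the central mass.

Convert to SI: T = 4.632 hours = 16675.2 s.
GM = 4π² · a³ / T².
GM = 4π² · (9.713e+07)³ / (16675.2)² m³/s² ≈ 1.301e+17 m³/s² = 1.301 × 10^17 m³/s².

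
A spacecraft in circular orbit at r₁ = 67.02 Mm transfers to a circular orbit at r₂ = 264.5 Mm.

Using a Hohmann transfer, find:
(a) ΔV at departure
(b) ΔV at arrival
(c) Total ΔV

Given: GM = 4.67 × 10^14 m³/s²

Convert to SI: r₁ = 67.02 Mm = 6.702e+07 m; r₂ = 264.5 Mm = 2.645e+08 m.
Transfer semi-major axis: a_t = (r₁ + r₂)/2 = (6.702e+07 + 2.645e+08)/2 = 1.6576e+08 m.
Circular speeds: v₁ = √(GM/r₁) = 2639.71 m/s, v₂ = √(GM/r₂) = 1328.76 m/s.
Transfer speeds (vis-viva v² = GM(2/r − 1/a_t)): v₁ᵗ = 3334.49 m/s, v₂ᵗ = 844.905 m/s.
(a) ΔV₁ = |v₁ᵗ − v₁| ≈ 694.8 m/s = 694.8 m/s.
(b) ΔV₂ = |v₂ − v₂ᵗ| ≈ 483.9 m/s = 483.9 m/s.
(c) ΔV_total = ΔV₁ + ΔV₂ ≈ 1179 m/s = 1.179 km/s.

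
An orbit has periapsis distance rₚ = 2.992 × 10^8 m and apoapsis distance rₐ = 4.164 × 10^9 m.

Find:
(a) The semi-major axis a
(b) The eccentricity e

(a) a = (rₚ + rₐ) / 2 = (2.992e+08 + 4.164e+09) / 2 ≈ 2.232e+09 m = 2.232 × 10^9 m.
(b) e = (rₐ − rₚ) / (rₐ + rₚ) = (4.164e+09 − 2.992e+08) / (4.164e+09 + 2.992e+08) ≈ 0.8659.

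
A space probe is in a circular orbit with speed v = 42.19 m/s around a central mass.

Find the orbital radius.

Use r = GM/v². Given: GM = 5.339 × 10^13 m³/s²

For a circular orbit, v² = GM / r, so r = GM / v².
r = 5.339e+13 / (42.19)² m ≈ 2.999e+10 m = 29.99 Gm.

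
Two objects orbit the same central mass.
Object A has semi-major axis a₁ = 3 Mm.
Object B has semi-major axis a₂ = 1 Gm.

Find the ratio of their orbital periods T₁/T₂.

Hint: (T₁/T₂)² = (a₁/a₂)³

Convert to SI: a₁ = 3 Mm = 3e+06 m; a₂ = 1 Gm = 1e+09 m.
From Kepler's third law, (T₁/T₂)² = (a₁/a₂)³, so T₁/T₂ = (a₁/a₂)^(3/2).
a₁/a₂ = 3e+06 / 1e+09 = 0.003.
T₁/T₂ = (0.003)^(3/2) ≈ 0.0001643.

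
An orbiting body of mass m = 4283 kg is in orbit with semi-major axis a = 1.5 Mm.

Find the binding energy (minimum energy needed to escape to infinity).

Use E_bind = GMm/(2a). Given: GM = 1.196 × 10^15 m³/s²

Convert to SI: a = 1.5 Mm = 1.5e+06 m.
Total orbital energy is E = −GMm/(2a); binding energy is E_bind = −E = GMm/(2a).
E_bind = 1.196e+15 · 4283 / (2 · 1.5e+06) J ≈ 1.707e+12 J = 1.707 TJ.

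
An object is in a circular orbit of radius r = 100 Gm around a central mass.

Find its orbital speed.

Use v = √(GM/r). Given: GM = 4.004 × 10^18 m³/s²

Convert to SI: r = 100 Gm = 1e+11 m.
For a circular orbit, gravity supplies the centripetal force, so v = √(GM / r).
v = √(4.004e+18 / 1e+11) m/s ≈ 6328 m/s = 6.328 km/s.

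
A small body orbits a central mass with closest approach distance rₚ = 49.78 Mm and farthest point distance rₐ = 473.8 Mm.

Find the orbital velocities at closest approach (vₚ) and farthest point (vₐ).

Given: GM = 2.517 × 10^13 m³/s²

Convert to SI: rₚ = 49.78 Mm = 4.978e+07 m; rₐ = 473.8 Mm = 4.738e+08 m.
Use the vis-viva equation v² = GM(2/r − 1/a) with a = (rₚ + rₐ)/2 = (4.978e+07 + 4.738e+08)/2 = 2.6179e+08 m.
vₚ = √(GM · (2/rₚ − 1/a)) = √(2.517e+13 · (2/4.978e+07 − 1/2.6179e+08)) m/s ≈ 956.6 m/s = 956.6 m/s.
vₐ = √(GM · (2/rₐ − 1/a)) = √(2.517e+13 · (2/4.738e+08 − 1/2.6179e+08)) m/s ≈ 100.5 m/s = 100.5 m/s.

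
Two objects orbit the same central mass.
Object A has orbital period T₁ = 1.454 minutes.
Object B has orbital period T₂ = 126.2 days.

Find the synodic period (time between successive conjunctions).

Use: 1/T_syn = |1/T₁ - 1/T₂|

Convert to SI: T₁ = 1.454 minutes = 87.24 s; T₂ = 126.2 days = 1.09037e+07 s.
T_syn = |T₁ · T₂ / (T₁ − T₂)|.
T_syn = |87.24 · 1.09037e+07 / (87.24 − 1.09037e+07)| s ≈ 87.24 s = 1.454 minutes.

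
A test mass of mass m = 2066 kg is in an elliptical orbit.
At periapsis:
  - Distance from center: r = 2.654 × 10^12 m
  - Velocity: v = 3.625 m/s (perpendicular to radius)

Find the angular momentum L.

Since v is perpendicular to r, L = m · v · r.
L = 2066 · 3.625 · 2.654e+12 kg·m²/s ≈ 1.988e+16 kg·m²/s.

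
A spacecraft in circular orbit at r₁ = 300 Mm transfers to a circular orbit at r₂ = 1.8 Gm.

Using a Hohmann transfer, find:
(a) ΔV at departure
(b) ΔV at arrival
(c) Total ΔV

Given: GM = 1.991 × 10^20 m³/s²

Convert to SI: r₁ = 300 Mm = 3e+08 m; r₂ = 1.8 Gm = 1.8e+09 m.
Transfer semi-major axis: a_t = (r₁ + r₂)/2 = (3e+08 + 1.8e+09)/2 = 1.05e+09 m.
Circular speeds: v₁ = √(GM/r₁) = 814657 m/s, v₂ = √(GM/r₂) = 332582 m/s.
Transfer speeds (vis-viva v² = GM(2/r − 1/a_t)): v₁ᵗ = 1.06664e+06 m/s, v₂ᵗ = 177773 m/s.
(a) ΔV₁ = |v₁ᵗ − v₁| ≈ 2.52e+05 m/s = 252 km/s.
(b) ΔV₂ = |v₂ − v₂ᵗ| ≈ 1.548e+05 m/s = 154.8 km/s.
(c) ΔV_total = ΔV₁ + ΔV₂ ≈ 4.068e+05 m/s = 406.8 km/s.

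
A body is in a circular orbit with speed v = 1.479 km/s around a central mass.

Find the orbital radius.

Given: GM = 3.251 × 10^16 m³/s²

Convert to SI: v = 1.479 km/s = 1479 m/s.
For a circular orbit, v² = GM / r, so r = GM / v².
r = 3.251e+16 / (1479)² m ≈ 1.486e+10 m = 14.86 Gm.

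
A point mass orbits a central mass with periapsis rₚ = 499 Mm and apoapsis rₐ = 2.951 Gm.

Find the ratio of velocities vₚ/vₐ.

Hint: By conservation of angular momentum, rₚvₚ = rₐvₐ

Convert to SI: rₚ = 499 Mm = 4.99e+08 m; rₐ = 2.951 Gm = 2.951e+09 m.
Conservation of angular momentum gives rₚvₚ = rₐvₐ, so vₚ/vₐ = rₐ/rₚ.
vₚ/vₐ = 2.951e+09 / 4.99e+08 ≈ 5.914.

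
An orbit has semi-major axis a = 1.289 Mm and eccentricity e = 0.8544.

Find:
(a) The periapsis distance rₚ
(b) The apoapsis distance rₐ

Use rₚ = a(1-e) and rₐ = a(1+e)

Convert to SI: a = 1.289 Mm = 1.289e+06 m.
(a) rₚ = a(1 − e) = 1.289e+06 · (1 − 0.8544) = 1.289e+06 · 0.1456 ≈ 1.877e+05 m = 187.7 km.
(b) rₐ = a(1 + e) = 1.289e+06 · (1 + 0.8544) = 1.289e+06 · 1.8544 ≈ 2.39e+06 m = 2.39 Mm.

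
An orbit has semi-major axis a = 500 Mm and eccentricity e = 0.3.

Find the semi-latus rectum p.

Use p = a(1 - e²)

Convert to SI: a = 500 Mm = 5e+08 m.
p = a (1 − e²).
p = 5e+08 · (1 − (0.3)²) = 5e+08 · 0.91 ≈ 4.55e+08 m = 455 Mm.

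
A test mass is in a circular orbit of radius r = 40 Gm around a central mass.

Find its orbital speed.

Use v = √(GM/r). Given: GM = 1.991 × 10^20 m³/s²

Convert to SI: r = 40 Gm = 4e+10 m.
For a circular orbit, gravity supplies the centripetal force, so v = √(GM / r).
v = √(1.991e+20 / 4e+10) m/s ≈ 7.055e+04 m/s = 70.55 km/s.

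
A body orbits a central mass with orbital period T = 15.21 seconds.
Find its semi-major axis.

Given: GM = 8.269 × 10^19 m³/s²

Invert Kepler's third law: a = (GM · T² / (4π²))^(1/3).
Substituting T = 15.21 s and GM = 8.269e+19 m³/s²:
a = (8.269e+19 · (15.21)² / (4π²))^(1/3) m
a ≈ 7.854e+06 m = 7.854 × 10^6 m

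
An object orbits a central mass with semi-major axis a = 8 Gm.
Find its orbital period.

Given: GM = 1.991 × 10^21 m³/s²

Convert to SI: a = 8 Gm = 8e+09 m.
Kepler's third law: T = 2π √(a³ / GM).
Substituting a = 8e+09 m and GM = 1.991e+21 m³/s²:
T = 2π √((8e+09)³ / 1.991e+21) s
T ≈ 1.008e+05 s = 1.166 days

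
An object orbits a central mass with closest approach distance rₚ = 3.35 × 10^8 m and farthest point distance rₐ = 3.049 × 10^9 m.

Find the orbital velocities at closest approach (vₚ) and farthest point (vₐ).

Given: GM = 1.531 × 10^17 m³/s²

Use the vis-viva equation v² = GM(2/r − 1/a) with a = (rₚ + rₐ)/2 = (3.35e+08 + 3.049e+09)/2 = 1.692e+09 m.
vₚ = √(GM · (2/rₚ − 1/a)) = √(1.531e+17 · (2/3.35e+08 − 1/1.692e+09)) m/s ≈ 2.87e+04 m/s = 28.7 km/s.
vₐ = √(GM · (2/rₐ − 1/a)) = √(1.531e+17 · (2/3.049e+09 − 1/1.692e+09)) m/s ≈ 3153 m/s = 3.153 km/s.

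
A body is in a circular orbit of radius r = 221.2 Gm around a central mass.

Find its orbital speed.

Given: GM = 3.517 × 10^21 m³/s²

Convert to SI: r = 221.2 Gm = 2.212e+11 m.
For a circular orbit, gravity supplies the centripetal force, so v = √(GM / r).
v = √(3.517e+21 / 2.212e+11) m/s ≈ 1.261e+05 m/s = 126.1 km/s.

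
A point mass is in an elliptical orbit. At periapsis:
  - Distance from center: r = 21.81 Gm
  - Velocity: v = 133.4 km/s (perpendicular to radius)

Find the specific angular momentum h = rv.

Convert to SI: r = 21.81 Gm = 2.181e+10 m; v = 133.4 km/s = 133400 m/s.
With v perpendicular to r, h = r · v.
h = 2.181e+10 · 133400 m²/s ≈ 2.909e+15 m²/s.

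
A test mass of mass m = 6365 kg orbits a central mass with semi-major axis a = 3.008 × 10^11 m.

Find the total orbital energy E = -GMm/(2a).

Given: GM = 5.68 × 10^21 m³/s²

E = −GMm / (2a).
E = −5.68e+21 · 6365 / (2 · 3.008e+11) J ≈ -6.01e+13 J = -60.1 TJ.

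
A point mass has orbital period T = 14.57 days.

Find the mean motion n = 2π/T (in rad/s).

Convert to SI: T = 14.57 days = 1.25885e+06 s.
n = 2π / T.
n = 2π / 1.25885e+06 s ≈ 4.991e-06 rad/s.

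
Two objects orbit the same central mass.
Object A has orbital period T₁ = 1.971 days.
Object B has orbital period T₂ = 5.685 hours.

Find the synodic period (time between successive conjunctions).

Convert to SI: T₁ = 1.971 days = 170294 s; T₂ = 5.685 hours = 20466 s.
T_syn = |T₁ · T₂ / (T₁ − T₂)|.
T_syn = |170294 · 20466 / (170294 − 20466)| s ≈ 2.326e+04 s = 6.462 hours.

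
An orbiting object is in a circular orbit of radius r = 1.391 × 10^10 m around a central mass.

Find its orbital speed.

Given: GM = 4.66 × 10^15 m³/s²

For a circular orbit, gravity supplies the centripetal force, so v = √(GM / r).
v = √(4.66e+15 / 1.391e+10) m/s ≈ 578.8 m/s = 578.8 m/s.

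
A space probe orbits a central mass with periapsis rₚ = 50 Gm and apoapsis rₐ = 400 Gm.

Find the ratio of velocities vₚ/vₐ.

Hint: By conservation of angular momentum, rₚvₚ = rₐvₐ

Convert to SI: rₚ = 50 Gm = 5e+10 m; rₐ = 400 Gm = 4e+11 m.
Conservation of angular momentum gives rₚvₚ = rₐvₐ, so vₚ/vₐ = rₐ/rₚ.
vₚ/vₐ = 4e+11 / 5e+10 ≈ 8.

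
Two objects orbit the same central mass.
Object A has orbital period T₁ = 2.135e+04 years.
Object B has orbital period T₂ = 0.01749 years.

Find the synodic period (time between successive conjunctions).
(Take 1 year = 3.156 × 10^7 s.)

Convert to SI: T₁ = 2.135e+04 years = 6.73806e+11 s; T₂ = 0.01749 years = 551984 s.
T_syn = |T₁ · T₂ / (T₁ − T₂)|.
T_syn = |6.73806e+11 · 551984 / (6.73806e+11 − 551984)| s ≈ 5.52e+05 s = 0.01749 years.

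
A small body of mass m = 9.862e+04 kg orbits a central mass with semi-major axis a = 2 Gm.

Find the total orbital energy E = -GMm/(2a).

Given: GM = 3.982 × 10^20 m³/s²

Convert to SI: a = 2 Gm = 2e+09 m.
E = −GMm / (2a).
E = −3.982e+20 · 9.862e+04 / (2 · 2e+09) J ≈ -9.818e+15 J = -9.818 PJ.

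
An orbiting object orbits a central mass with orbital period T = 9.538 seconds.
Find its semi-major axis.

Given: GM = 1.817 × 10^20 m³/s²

Invert Kepler's third law: a = (GM · T² / (4π²))^(1/3).
Substituting T = 9.538 s and GM = 1.817e+20 m³/s²:
a = (1.817e+20 · (9.538)² / (4π²))^(1/3) m
a ≈ 7.481e+06 m = 7.481 Mm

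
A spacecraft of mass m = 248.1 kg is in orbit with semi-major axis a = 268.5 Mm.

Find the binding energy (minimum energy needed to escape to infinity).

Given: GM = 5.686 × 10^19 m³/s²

Convert to SI: a = 268.5 Mm = 2.685e+08 m.
Total orbital energy is E = −GMm/(2a); binding energy is E_bind = −E = GMm/(2a).
E_bind = 5.686e+19 · 248.1 / (2 · 2.685e+08) J ≈ 2.627e+13 J = 26.27 TJ.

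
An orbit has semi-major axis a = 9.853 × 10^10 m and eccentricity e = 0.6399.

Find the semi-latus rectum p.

p = a (1 − e²).
p = 9.853e+10 · (1 − (0.6399)²) = 9.853e+10 · 0.590528 ≈ 5.818e+10 m = 5.818 × 10^10 m.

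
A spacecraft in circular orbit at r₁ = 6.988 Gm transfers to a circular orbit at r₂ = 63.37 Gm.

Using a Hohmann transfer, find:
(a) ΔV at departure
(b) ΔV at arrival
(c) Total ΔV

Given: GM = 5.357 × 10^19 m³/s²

Convert to SI: r₁ = 6.988 Gm = 6.988e+09 m; r₂ = 63.37 Gm = 6.337e+10 m.
Transfer semi-major axis: a_t = (r₁ + r₂)/2 = (6.988e+09 + 6.337e+10)/2 = 3.5179e+10 m.
Circular speeds: v₁ = √(GM/r₁) = 87555.7 m/s, v₂ = √(GM/r₂) = 29074.9 m/s.
Transfer speeds (vis-viva v² = GM(2/r − 1/a_t)): v₁ᵗ = 117513 m/s, v₂ᵗ = 12958.5 m/s.
(a) ΔV₁ = |v₁ᵗ − v₁| ≈ 2.996e+04 m/s = 29.96 km/s.
(b) ΔV₂ = |v₂ − v₂ᵗ| ≈ 1.612e+04 m/s = 16.12 km/s.
(c) ΔV_total = ΔV₁ + ΔV₂ ≈ 4.607e+04 m/s = 46.07 km/s.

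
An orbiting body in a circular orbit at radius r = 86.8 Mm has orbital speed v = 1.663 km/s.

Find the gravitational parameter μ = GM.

Convert to SI: r = 86.8 Mm = 8.68e+07 m; v = 1.663 km/s = 1663 m/s.
For a circular orbit v² = GM/r, so GM = v² · r.
GM = (1663)² · 8.68e+07 m³/s² ≈ 2.401e+14 m³/s² = 2.401 × 10^14 m³/s².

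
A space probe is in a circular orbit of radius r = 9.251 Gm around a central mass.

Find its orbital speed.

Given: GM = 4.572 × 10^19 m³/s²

Convert to SI: r = 9.251 Gm = 9.251e+09 m.
For a circular orbit, gravity supplies the centripetal force, so v = √(GM / r).
v = √(4.572e+19 / 9.251e+09) m/s ≈ 7.03e+04 m/s = 70.3 km/s.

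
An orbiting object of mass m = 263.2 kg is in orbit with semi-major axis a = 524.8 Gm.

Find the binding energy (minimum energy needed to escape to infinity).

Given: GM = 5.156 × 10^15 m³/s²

Convert to SI: a = 524.8 Gm = 5.248e+11 m.
Total orbital energy is E = −GMm/(2a); binding energy is E_bind = −E = GMm/(2a).
E_bind = 5.156e+15 · 263.2 / (2 · 5.248e+11) J ≈ 1.293e+06 J = 1.293 MJ.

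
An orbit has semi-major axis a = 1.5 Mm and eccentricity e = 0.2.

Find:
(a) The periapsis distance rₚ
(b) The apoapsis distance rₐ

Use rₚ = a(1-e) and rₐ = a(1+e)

Convert to SI: a = 1.5 Mm = 1.5e+06 m.
(a) rₚ = a(1 − e) = 1.5e+06 · (1 − 0.2) = 1.5e+06 · 0.8 ≈ 1.2e+06 m = 1.2 Mm.
(b) rₐ = a(1 + e) = 1.5e+06 · (1 + 0.2) = 1.5e+06 · 1.2 ≈ 1.8e+06 m = 1.8 Mm.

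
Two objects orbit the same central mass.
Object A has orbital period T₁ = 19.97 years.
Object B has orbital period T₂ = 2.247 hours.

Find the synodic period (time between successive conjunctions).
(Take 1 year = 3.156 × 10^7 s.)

Convert to SI: T₁ = 19.97 years = 6.30253e+08 s; T₂ = 2.247 hours = 8089.2 s.
T_syn = |T₁ · T₂ / (T₁ − T₂)|.
T_syn = |6.30253e+08 · 8089.2 / (6.30253e+08 − 8089.2)| s ≈ 8089 s = 2.247 hours.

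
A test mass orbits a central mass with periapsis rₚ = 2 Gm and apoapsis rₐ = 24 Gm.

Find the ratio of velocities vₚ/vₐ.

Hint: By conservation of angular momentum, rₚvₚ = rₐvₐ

Convert to SI: rₚ = 2 Gm = 2e+09 m; rₐ = 24 Gm = 2.4e+10 m.
Conservation of angular momentum gives rₚvₚ = rₐvₐ, so vₚ/vₐ = rₐ/rₚ.
vₚ/vₐ = 2.4e+10 / 2e+09 ≈ 12.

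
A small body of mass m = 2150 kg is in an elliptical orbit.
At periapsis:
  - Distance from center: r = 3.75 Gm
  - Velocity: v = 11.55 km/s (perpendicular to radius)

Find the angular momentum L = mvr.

Convert to SI: r = 3.75 Gm = 3.75e+09 m; v = 11.55 km/s = 11550 m/s.
Since v is perpendicular to r, L = m · v · r.
L = 2150 · 11550 · 3.75e+09 kg·m²/s ≈ 9.312e+16 kg·m²/s.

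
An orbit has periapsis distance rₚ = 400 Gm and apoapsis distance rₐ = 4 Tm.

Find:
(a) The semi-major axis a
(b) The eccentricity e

Convert to SI: rₚ = 400 Gm = 4e+11 m; rₐ = 4 Tm = 4e+12 m.
(a) a = (rₚ + rₐ) / 2 = (4e+11 + 4e+12) / 2 ≈ 2.2e+12 m = 2.2 Tm.
(b) e = (rₐ − rₚ) / (rₐ + rₚ) = (4e+12 − 4e+11) / (4e+12 + 4e+11) ≈ 0.8182.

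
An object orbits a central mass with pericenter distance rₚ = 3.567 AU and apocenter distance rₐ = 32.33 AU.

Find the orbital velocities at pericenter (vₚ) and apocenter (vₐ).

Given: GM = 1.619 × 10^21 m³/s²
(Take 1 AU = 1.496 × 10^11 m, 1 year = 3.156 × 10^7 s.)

Convert to SI: rₚ = 3.567 AU = 5.33623e+11 m; rₐ = 32.33 AU = 4.83657e+12 m.
Use the vis-viva equation v² = GM(2/r − 1/a) with a = (rₚ + rₐ)/2 = (5.33623e+11 + 4.83657e+12)/2 = 2.6851e+12 m.
vₚ = √(GM · (2/rₚ − 1/a)) = √(1.619e+21 · (2/5.33623e+11 − 1/2.6851e+12)) m/s ≈ 7.393e+04 m/s = 15.6 AU/year.
vₐ = √(GM · (2/rₐ − 1/a)) = √(1.619e+21 · (2/4.83657e+12 − 1/2.6851e+12)) m/s ≈ 8156 m/s = 1.721 AU/year.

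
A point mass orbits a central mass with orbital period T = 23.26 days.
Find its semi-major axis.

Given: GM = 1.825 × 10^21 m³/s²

Convert to SI: T = 23.26 days = 2.00966e+06 s.
Invert Kepler's third law: a = (GM · T² / (4π²))^(1/3).
Substituting T = 2.00966e+06 s and GM = 1.825e+21 m³/s²:
a = (1.825e+21 · (2.00966e+06)² / (4π²))^(1/3) m
a ≈ 5.715e+10 m = 57.15 Gm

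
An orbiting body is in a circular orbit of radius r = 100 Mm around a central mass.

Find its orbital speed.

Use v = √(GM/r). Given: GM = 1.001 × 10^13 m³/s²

Convert to SI: r = 100 Mm = 1e+08 m.
For a circular orbit, gravity supplies the centripetal force, so v = √(GM / r).
v = √(1.001e+13 / 1e+08) m/s ≈ 316.4 m/s = 316.4 m/s.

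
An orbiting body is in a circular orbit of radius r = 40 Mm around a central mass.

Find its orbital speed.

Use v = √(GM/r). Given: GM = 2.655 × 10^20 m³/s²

Convert to SI: r = 40 Mm = 4e+07 m.
For a circular orbit, gravity supplies the centripetal force, so v = √(GM / r).
v = √(2.655e+20 / 4e+07) m/s ≈ 2.576e+06 m/s = 2576 km/s.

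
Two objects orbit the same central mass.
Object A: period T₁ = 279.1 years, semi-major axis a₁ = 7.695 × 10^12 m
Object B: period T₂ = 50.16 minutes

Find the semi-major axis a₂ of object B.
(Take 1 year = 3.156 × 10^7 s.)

Convert to SI: T₁ = 279.1 years = 8.8084e+09 s; T₂ = 50.16 minutes = 3009.6 s.
Kepler's third law: (T₁/T₂)² = (a₁/a₂)³ ⇒ a₂ = a₁ · (T₂/T₁)^(2/3).
T₂/T₁ = 3009.6 / 8.8084e+09 = 3.41674e-07.
a₂ = 7.695e+12 · (3.41674e-07)^(2/3) m ≈ 3.761e+08 m = 3.761 × 10^8 m.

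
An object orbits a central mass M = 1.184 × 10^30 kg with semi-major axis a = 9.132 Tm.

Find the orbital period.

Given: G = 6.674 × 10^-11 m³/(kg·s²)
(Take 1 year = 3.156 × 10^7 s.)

Convert to SI: a = 9.132 Tm = 9.132e+12 m.
GM = G · M = 6.674e-11 · 1.184e+30 = 7.90202e+19 m³/s².
Kepler's third law: T = 2π √(a³ / GM).
Substituting a = 9.132e+12 m and GM = 7.90202e+19 m³/s²:
T = 2π √((9.132e+12)³ / 7.90202e+19) s
T ≈ 1.951e+10 s = 618 years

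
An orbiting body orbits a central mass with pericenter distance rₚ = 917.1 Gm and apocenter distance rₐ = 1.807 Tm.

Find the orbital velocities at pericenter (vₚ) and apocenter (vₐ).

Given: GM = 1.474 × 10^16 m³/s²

Convert to SI: rₚ = 917.1 Gm = 9.171e+11 m; rₐ = 1.807 Tm = 1.807e+12 m.
Use the vis-viva equation v² = GM(2/r − 1/a) with a = (rₚ + rₐ)/2 = (9.171e+11 + 1.807e+12)/2 = 1.36205e+12 m.
vₚ = √(GM · (2/rₚ − 1/a)) = √(1.474e+16 · (2/9.171e+11 − 1/1.36205e+12)) m/s ≈ 146 m/s = 146 m/s.
vₐ = √(GM · (2/rₐ − 1/a)) = √(1.474e+16 · (2/1.807e+12 − 1/1.36205e+12)) m/s ≈ 74.11 m/s = 74.11 m/s.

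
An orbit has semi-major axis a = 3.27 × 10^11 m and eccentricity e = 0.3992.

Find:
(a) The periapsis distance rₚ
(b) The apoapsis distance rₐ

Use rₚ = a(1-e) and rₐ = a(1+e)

(a) rₚ = a(1 − e) = 3.27e+11 · (1 − 0.3992) = 3.27e+11 · 0.6008 ≈ 1.965e+11 m = 1.965 × 10^11 m.
(b) rₐ = a(1 + e) = 3.27e+11 · (1 + 0.3992) = 3.27e+11 · 1.3992 ≈ 4.575e+11 m = 4.575 × 10^11 m.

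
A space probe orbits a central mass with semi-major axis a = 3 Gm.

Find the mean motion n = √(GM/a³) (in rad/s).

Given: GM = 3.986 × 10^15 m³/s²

Convert to SI: a = 3 Gm = 3e+09 m.
n = √(GM / a³).
n = √(3.986e+15 / (3e+09)³) rad/s ≈ 3.842e-07 rad/s.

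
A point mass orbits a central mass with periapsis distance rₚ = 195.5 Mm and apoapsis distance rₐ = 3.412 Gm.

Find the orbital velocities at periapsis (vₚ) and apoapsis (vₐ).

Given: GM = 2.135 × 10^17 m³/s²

Convert to SI: rₚ = 195.5 Mm = 1.955e+08 m; rₐ = 3.412 Gm = 3.412e+09 m.
Use the vis-viva equation v² = GM(2/r − 1/a) with a = (rₚ + rₐ)/2 = (1.955e+08 + 3.412e+09)/2 = 1.80375e+09 m.
vₚ = √(GM · (2/rₚ − 1/a)) = √(2.135e+17 · (2/1.955e+08 − 1/1.80375e+09)) m/s ≈ 4.545e+04 m/s = 45.45 km/s.
vₐ = √(GM · (2/rₐ − 1/a)) = √(2.135e+17 · (2/3.412e+09 − 1/1.80375e+09)) m/s ≈ 2604 m/s = 2.604 km/s.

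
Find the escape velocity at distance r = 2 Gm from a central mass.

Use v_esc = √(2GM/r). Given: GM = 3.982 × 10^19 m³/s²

Convert to SI: r = 2 Gm = 2e+09 m.
Escape velocity comes from setting total energy to zero: ½v² − GM/r = 0 ⇒ v_esc = √(2GM / r).
v_esc = √(2 · 3.982e+19 / 2e+09) m/s ≈ 1.995e+05 m/s = 199.5 km/s.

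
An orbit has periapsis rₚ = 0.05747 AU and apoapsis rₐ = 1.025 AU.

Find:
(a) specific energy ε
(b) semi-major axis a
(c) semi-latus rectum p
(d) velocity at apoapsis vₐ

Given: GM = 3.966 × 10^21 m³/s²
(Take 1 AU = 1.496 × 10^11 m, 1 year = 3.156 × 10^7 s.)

Convert to SI: rₚ = 0.05747 AU = 8.59751e+09 m; rₐ = 1.025 AU = 1.5334e+11 m.
(a) With a = (rₚ + rₐ)/2 = 8.09688e+10 m, ε = −GM/(2a) = −3.966e+21/(2 · 8.09688e+10) J/kg ≈ -2.449e+10 J/kg
(b) a = (rₚ + rₐ)/2 = (8.59751e+09 + 1.5334e+11)/2 ≈ 8.097e+10 m
(c) From a = (rₚ + rₐ)/2 = 8.09688e+10 m and e = (rₐ − rₚ)/(rₐ + rₚ) = 0.893817, p = a(1 − e²) = 8.09688e+10 · (1 − (0.893817)²) ≈ 1.628e+10 m
(d) With a = (rₚ + rₐ)/2 = 8.09688e+10 m, vₐ = √(GM (2/rₐ − 1/a)) = √(3.966e+21 · (2/1.5334e+11 − 1/8.09688e+10)) m/s ≈ 5.241e+04 m/s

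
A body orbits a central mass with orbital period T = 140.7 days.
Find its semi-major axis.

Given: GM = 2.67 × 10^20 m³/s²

Convert to SI: T = 140.7 days = 1.21565e+07 s.
Invert Kepler's third law: a = (GM · T² / (4π²))^(1/3).
Substituting T = 1.21565e+07 s and GM = 2.67e+20 m³/s²:
a = (2.67e+20 · (1.21565e+07)² / (4π²))^(1/3) m
a ≈ 9.998e+10 m = 99.98 Gm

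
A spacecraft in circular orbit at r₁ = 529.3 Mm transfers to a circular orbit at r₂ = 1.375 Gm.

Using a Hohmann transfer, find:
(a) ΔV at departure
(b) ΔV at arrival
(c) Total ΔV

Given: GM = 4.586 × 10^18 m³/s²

Convert to SI: r₁ = 529.3 Mm = 5.293e+08 m; r₂ = 1.375 Gm = 1.375e+09 m.
Transfer semi-major axis: a_t = (r₁ + r₂)/2 = (5.293e+08 + 1.375e+09)/2 = 9.5215e+08 m.
Circular speeds: v₁ = √(GM/r₁) = 93082.1 m/s, v₂ = √(GM/r₂) = 57751.8 m/s.
Transfer speeds (vis-viva v² = GM(2/r − 1/a_t)): v₁ᵗ = 111857 m/s, v₂ᵗ = 43059 m/s.
(a) ΔV₁ = |v₁ᵗ − v₁| ≈ 1.878e+04 m/s = 18.78 km/s.
(b) ΔV₂ = |v₂ − v₂ᵗ| ≈ 1.469e+04 m/s = 14.69 km/s.
(c) ΔV_total = ΔV₁ + ΔV₂ ≈ 3.347e+04 m/s = 33.47 km/s.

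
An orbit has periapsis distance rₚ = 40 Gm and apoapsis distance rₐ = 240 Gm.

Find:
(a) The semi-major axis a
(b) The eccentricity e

Convert to SI: rₚ = 40 Gm = 4e+10 m; rₐ = 240 Gm = 2.4e+11 m.
(a) a = (rₚ + rₐ) / 2 = (4e+10 + 2.4e+11) / 2 ≈ 1.4e+11 m = 140 Gm.
(b) e = (rₐ − rₚ) / (rₐ + rₚ) = (2.4e+11 − 4e+10) / (2.4e+11 + 4e+10) ≈ 0.7143.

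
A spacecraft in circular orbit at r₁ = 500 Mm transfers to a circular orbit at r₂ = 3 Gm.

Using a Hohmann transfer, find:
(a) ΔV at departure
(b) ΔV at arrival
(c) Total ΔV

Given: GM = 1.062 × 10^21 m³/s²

Convert to SI: r₁ = 500 Mm = 5e+08 m; r₂ = 3 Gm = 3e+09 m.
Transfer semi-major axis: a_t = (r₁ + r₂)/2 = (5e+08 + 3e+09)/2 = 1.75e+09 m.
Circular speeds: v₁ = √(GM/r₁) = 1.45739e+06 m/s, v₂ = √(GM/r₂) = 594979 m/s.
Transfer speeds (vis-viva v² = GM(2/r − 1/a_t)): v₁ᵗ = 1.90818e+06 m/s, v₂ᵗ = 318030 m/s.
(a) ΔV₁ = |v₁ᵗ − v₁| ≈ 4.508e+05 m/s = 450.8 km/s.
(b) ΔV₂ = |v₂ − v₂ᵗ| ≈ 2.769e+05 m/s = 276.9 km/s.
(c) ΔV_total = ΔV₁ + ΔV₂ ≈ 7.277e+05 m/s = 727.7 km/s.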